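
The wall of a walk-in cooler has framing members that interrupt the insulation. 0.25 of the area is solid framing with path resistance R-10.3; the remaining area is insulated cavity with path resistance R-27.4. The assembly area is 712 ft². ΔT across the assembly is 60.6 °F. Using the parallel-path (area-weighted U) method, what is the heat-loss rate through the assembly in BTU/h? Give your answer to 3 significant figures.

U_eff = 0.75/27.4 + 0.25/10.3 = 0.02737 + 0.02427 = 0.05164
R_eff = 1/U_eff = 19.36 ft²·°F·h/BTU
Q = 712 × 60.6 / 19.36 = 2228 BTU/h

2230 BTU/h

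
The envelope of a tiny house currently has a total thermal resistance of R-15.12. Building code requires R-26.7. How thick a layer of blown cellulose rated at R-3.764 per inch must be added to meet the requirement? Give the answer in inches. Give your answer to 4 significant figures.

3.077 in

ΔR = 26.7 − 15.12 = 11.58 ft²·°F·h/BTU
L = ΔR / (R/in) = 11.58/3.764 = 3.0765 in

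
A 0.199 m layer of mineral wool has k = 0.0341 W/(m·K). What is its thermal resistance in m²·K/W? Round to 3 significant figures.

R = L/k = 0.199/0.0341 = 5.836 m²·K/W

5.84 m²·K/W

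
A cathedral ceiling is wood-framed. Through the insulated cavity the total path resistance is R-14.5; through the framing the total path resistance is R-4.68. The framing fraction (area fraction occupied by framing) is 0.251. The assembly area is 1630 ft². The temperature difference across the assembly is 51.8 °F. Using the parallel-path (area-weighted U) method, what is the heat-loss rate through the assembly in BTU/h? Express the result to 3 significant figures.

8890 BTU/h

U_eff = 0.749/14.5 + 0.251/4.68 = 0.05166 + 0.05363 = 0.1053
R_eff = 1/U_eff = 9.498 ft²·°F·h/BTU
Q = 1630 × 51.8 / 9.498 = 8890 BTU/h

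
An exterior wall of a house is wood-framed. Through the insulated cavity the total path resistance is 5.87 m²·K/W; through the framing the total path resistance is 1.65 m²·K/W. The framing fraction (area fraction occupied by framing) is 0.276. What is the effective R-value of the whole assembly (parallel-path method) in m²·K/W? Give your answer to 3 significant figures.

3.44 m²·K/W

U_eff = 0.724/5.87 + 0.276/1.65 = 0.1233 + 0.1673 = 0.2906
R_eff = 1/U_eff = 3.441 m²·K/W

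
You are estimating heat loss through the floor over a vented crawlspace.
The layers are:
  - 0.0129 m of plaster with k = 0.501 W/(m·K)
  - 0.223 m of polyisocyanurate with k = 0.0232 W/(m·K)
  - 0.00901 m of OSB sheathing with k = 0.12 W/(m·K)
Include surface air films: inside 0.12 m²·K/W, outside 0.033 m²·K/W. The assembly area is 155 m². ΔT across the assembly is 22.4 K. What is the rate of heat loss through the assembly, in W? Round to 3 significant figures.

0.0129/0.501 = 0.02575
0.223/0.0232 = 9.612
0.00901/0.12 = 0.07508
R_total = 0.12 + 0.02575 + 9.612 + 0.07508 + 0.033 = 9.866 m²·K/W
Q = A·ΔT/R = 155 × 22.4 / 9.866 = 351.9 W

352 W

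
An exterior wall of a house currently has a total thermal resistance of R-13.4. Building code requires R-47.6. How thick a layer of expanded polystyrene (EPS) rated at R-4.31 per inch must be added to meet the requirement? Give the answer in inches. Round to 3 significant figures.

ΔR = 47.6 − 13.4 = 34.2 ft²·°F·h/BTU
L = ΔR / (R/in) = 34.2/4.31 = 7.935 in

7.94 in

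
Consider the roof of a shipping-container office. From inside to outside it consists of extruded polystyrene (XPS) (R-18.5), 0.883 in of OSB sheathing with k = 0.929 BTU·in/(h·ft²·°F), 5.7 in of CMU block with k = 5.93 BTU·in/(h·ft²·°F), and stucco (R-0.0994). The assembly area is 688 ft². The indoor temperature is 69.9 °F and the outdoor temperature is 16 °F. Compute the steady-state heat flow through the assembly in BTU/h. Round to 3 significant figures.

0.883/0.929 = 0.9505
5.7/5.93 = 0.9612
R_total = 18.5 + 0.9505 + 0.9612 + 0.0994 = 20.51 ft²·°F·h/BTU
Q = A·ΔT/R = 688 × (69.9 − 16) / 20.51 = 1808 BTU/h

1810 BTU/h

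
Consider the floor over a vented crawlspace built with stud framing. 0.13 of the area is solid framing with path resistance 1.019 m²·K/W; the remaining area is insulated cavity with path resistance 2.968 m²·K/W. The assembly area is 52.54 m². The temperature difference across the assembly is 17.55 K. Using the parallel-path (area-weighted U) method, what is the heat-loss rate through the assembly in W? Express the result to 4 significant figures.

U_eff = 0.87/2.968 + 0.13/1.019 = 0.29313 + 0.12758 = 0.4207
R_eff = 1/U_eff = 2.377 m²·K/W
Q = 52.54 × 17.55 / 2.377 = 387.92 W

387.9 W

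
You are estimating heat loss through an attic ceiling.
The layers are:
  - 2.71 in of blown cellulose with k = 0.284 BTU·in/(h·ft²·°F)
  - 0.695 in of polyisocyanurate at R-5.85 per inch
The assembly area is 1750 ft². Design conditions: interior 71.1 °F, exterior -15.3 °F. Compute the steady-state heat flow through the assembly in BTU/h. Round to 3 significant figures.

2.71/0.284 = 9.542
0.695 × 5.85 = 4.066
R_total = 9.542 + 4.066 = 13.61 ft²·°F·h/BTU
Q = A·ΔT/R = 1750 × (71.1 − (-15.3)) / 13.61 = 11110 BTU/h

11100 BTU/h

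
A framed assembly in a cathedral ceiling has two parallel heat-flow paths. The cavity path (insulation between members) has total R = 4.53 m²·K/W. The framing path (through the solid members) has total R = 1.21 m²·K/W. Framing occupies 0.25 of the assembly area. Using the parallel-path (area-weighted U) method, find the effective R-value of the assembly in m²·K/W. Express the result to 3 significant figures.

U_eff = 0.75/4.53 + 0.25/1.21 = 0.1656 + 0.2066 = 0.3722
R_eff = 1/U_eff = 2.687 m²·K/W

2.69 m²·K/W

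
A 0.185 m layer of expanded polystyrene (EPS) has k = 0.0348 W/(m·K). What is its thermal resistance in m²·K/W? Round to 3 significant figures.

R = L/k = 0.185/0.0348 = 5.316 m²·K/W

5.32 m²·K/W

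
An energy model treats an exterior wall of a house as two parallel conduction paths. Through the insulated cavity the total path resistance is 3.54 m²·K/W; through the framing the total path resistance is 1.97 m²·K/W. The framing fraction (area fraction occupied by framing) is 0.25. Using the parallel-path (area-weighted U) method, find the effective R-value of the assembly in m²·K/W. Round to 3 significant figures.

2.95 m²·K/W

U_eff = 0.75/3.54 + 0.25/1.97 = 0.2119 + 0.1269 = 0.3388
R_eff = 1/U_eff = 2.952 m²·K/W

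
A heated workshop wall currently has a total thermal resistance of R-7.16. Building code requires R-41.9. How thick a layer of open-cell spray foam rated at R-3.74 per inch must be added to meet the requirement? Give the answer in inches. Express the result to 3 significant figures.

ΔR = 41.9 − 7.16 = 34.74 ft²·°F·h/BTU
L = ΔR / (R/in) = 34.74/3.74 = 9.289 in

9.29 in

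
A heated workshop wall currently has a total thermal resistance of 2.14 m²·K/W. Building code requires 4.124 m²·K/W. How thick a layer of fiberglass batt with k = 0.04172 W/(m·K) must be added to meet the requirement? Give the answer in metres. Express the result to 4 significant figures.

ΔR = 4.124 − 2.14 = 1.984 m²·K/W
L = ΔR × k = 1.984 × 0.04172 = 0.082772 m

0.08277 m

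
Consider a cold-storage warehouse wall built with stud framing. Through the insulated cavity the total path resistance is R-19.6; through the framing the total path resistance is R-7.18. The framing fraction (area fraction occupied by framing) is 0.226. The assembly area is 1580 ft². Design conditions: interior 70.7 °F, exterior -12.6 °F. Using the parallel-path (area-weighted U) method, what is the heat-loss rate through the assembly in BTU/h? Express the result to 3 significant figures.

9340 BTU/h

U_eff = 0.774/19.6 + 0.226/7.18 = 0.03949 + 0.03148 = 0.07097
R_eff = 1/U_eff = 14.09 ft²·°F·h/BTU
Q = 1580 × (70.7 − (-12.6)) / 14.09 = 9340 BTU/h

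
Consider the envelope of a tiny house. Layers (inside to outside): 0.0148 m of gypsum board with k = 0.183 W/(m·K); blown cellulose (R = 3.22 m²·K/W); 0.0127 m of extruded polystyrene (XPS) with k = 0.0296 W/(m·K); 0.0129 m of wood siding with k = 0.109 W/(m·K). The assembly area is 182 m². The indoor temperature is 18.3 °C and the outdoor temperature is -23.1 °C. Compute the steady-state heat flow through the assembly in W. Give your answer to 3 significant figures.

1960 W

0.0148/0.183 = 0.08087
0.0127/0.0296 = 0.4291
0.0129/0.109 = 0.1183
R_total = 0.08087 + 3.22 + 0.4291 + 0.1183 = 3.848 m²·K/W
Q = A·ΔT/R = 182 × (18.3 − (-23.1)) / 3.848 = 1958 W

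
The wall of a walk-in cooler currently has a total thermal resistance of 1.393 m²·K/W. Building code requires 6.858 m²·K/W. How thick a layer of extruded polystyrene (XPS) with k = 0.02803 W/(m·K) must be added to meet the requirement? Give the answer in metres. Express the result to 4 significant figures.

ΔR = 6.858 − 1.393 = 5.465 m²·K/W
L = ΔR × k = 5.465 × 0.02803 = 0.15318 m

0.1532 m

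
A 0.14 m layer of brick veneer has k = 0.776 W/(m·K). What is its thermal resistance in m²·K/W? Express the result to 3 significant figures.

R = L/k = 0.14/0.776 = 0.1804 m²·K/W

0.180 m²·K/W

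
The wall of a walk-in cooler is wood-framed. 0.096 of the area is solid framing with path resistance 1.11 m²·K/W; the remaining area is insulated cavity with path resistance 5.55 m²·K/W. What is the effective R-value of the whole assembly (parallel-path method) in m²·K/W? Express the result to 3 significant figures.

U_eff = 0.904/5.55 + 0.096/1.11 = 0.1629 + 0.08649 = 0.2494
R_eff = 1/U_eff = 4.01 m²·K/W

4.01 m²·K/W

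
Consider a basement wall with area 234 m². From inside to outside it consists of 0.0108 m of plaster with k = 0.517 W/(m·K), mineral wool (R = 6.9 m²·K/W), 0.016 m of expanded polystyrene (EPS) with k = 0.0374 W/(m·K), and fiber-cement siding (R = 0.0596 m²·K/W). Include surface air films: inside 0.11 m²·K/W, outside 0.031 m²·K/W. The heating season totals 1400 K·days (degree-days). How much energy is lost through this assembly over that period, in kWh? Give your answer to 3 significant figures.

1040 kWh

0.0108/0.517 = 0.02089
0.016/0.0374 = 0.4278
R_total = 0.11 + 0.02089 + 6.9 + 0.4278 + 0.0596 + 0.031 = 7.549 m²·K/W
E = A × HDD × 24 / R / 1000 = 234 × 1400 × 24 / 7.549 / 1000 = 1041 kWh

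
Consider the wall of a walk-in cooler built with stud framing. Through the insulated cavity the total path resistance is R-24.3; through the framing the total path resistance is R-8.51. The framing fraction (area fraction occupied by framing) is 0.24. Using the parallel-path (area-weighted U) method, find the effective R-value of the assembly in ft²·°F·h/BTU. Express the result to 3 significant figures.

U_eff = 0.76/24.3 + 0.24/8.51 = 0.03128 + 0.0282 = 0.05948
R_eff = 1/U_eff = 16.81 ft²·°F·h/BTU

16.8 ft²·°F·h/BTU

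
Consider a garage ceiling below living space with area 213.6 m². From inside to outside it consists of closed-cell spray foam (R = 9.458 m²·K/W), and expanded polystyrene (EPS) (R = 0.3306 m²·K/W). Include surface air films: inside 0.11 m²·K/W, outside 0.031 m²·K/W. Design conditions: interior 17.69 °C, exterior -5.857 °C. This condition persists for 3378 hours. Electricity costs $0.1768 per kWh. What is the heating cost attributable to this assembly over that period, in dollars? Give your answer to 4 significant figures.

R_total = 0.11 + 9.458 + 0.3306 + 0.031 = 9.9296 m²·K/W
Q = 213.6 × (17.69 − (-5.857)) / 9.9296 = 506.53 W
E = 506.53 W × 3378 h / 1000 = 1711.1 kWh
Cost = 1711.1 × 0.1768 = $302.52

302.5 dollars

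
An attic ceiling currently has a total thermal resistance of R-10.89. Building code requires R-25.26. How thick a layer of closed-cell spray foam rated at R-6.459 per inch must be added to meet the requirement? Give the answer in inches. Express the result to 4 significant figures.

2.225 in

ΔR = 25.26 − 10.89 = 14.37 ft²·°F·h/BTU
L = ΔR / (R/in) = 14.37/6.459 = 2.2248 in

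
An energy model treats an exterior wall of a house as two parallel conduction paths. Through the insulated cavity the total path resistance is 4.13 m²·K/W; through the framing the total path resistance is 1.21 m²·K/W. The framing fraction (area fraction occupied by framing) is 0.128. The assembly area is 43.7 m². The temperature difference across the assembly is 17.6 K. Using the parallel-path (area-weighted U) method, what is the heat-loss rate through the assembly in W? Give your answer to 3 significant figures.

244 W

U_eff = 0.872/4.13 + 0.128/1.21 = 0.2111 + 0.1058 = 0.3169
R_eff = 1/U_eff = 3.155 m²·K/W
Q = 43.7 × 17.6 / 3.155 = 243.8 W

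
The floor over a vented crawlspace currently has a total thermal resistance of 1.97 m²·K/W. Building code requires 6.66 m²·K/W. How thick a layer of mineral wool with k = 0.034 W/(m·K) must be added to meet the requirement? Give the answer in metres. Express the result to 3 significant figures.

0.159 m

ΔR = 6.66 − 1.97 = 4.69 m²·K/W
L = ΔR × k = 4.69 × 0.034 = 0.1595 m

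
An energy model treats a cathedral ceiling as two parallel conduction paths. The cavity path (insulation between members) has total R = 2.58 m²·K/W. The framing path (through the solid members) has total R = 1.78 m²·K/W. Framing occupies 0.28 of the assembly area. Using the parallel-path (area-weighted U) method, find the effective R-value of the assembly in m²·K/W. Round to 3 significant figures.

U_eff = 0.72/2.58 + 0.28/1.78 = 0.2791 + 0.1573 = 0.4364
R_eff = 1/U_eff = 2.292 m²·K/W

2.29 m²·K/W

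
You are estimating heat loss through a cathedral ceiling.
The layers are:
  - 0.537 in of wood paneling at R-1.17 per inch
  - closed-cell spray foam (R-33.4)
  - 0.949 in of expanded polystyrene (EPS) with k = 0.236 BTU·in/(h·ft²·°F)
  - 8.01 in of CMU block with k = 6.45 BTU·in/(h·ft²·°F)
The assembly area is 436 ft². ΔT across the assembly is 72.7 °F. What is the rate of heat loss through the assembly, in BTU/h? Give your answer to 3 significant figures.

0.537 × 1.17 = 0.6283
0.949/0.236 = 4.021
8.01/6.45 = 1.242
R_total = 0.6283 + 33.4 + 4.021 + 1.242 = 39.29 ft²·°F·h/BTU
Q = A·ΔT/R = 436 × 72.7 / 39.29 = 806.7 BTU/h

807 BTU/h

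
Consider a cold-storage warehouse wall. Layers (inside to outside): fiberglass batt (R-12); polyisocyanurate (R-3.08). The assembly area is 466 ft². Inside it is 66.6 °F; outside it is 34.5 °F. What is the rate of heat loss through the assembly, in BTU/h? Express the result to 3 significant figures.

R_total = 12 + 3.08 = 15.08 ft²·°F·h/BTU
Q = A·ΔT/R = 466 × (66.6 − 34.5) / 15.08 = 991.9 BTU/h

992 BTU/h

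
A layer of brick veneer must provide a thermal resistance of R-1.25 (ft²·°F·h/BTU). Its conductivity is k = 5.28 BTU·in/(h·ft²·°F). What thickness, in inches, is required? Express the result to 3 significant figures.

6.60 in

L = R × k = 1.25 × 5.28 = 6.6 in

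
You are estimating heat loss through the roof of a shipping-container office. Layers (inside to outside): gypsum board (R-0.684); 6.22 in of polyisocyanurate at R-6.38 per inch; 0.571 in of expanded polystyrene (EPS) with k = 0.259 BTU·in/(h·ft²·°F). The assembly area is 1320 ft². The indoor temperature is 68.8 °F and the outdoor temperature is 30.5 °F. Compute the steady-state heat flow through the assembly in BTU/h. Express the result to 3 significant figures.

1190 BTU/h

6.22 × 6.38 = 39.68
0.571/0.259 = 2.205
R_total = 0.684 + 39.68 + 2.205 = 42.57 ft²·°F·h/BTU
Q = A·ΔT/R = 1320 × (68.8 − 30.5) / 42.57 = 1188 BTU/h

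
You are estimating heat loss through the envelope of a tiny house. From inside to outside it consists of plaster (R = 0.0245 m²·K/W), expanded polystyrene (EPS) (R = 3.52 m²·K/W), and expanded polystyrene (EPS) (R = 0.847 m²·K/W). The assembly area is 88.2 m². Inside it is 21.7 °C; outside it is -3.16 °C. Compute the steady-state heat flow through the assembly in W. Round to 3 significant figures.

R_total = 0.0245 + 3.52 + 0.847 = 4.391 m²·K/W
Q = A·ΔT/R = 88.2 × (21.7 − (-3.16)) / 4.391 = 499.3 W

499 W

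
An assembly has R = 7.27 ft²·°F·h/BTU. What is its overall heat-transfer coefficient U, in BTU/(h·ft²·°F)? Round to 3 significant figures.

0.138 BTU/(h·ft²·°F)

U = 1/R = 1/7.27 = 0.1376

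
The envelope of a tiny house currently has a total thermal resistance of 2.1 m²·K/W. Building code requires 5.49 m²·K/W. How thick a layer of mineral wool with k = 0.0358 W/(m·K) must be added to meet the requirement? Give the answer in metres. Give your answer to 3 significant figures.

0.121 m

ΔR = 5.49 − 2.1 = 3.39 m²·K/W
L = ΔR × k = 3.39 × 0.0358 = 0.1214 m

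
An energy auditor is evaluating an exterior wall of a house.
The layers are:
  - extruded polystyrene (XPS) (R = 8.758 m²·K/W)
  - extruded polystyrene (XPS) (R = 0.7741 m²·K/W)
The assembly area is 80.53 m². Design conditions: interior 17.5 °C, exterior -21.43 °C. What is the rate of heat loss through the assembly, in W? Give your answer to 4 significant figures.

328.9 W

R_total = 8.758 + 0.7741 = 9.5321 m²·K/W
Q = A·ΔT/R = 80.53 × (17.5 − (-21.43)) / 9.5321 = 328.89 W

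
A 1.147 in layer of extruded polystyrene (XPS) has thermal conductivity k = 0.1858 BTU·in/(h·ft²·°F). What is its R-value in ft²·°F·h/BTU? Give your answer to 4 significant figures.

6.173 ft²·°F·h/BTU

R = L/k = 1.147/0.1858 = 6.1733 ft²·°F·h/BTU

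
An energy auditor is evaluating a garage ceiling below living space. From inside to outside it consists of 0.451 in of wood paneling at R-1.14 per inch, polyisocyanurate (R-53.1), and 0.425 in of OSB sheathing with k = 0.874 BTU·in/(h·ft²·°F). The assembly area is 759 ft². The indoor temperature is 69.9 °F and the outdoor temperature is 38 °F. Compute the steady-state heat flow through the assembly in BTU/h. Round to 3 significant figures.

448 BTU/h

0.451 × 1.14 = 0.5141
0.425/0.874 = 0.4863
R_total = 0.5141 + 53.1 + 0.4863 = 54.1 ft²·°F·h/BTU
Q = A·ΔT/R = 759 × (69.9 − 38) / 54.1 = 447.5 BTU/h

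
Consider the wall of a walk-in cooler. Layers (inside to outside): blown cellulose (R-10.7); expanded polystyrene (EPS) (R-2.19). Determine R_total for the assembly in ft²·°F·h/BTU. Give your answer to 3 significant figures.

R_total = 10.7 + 2.19 = 12.89 ft²·°F·h/BTU

12.9 ft²·°F·h/BTU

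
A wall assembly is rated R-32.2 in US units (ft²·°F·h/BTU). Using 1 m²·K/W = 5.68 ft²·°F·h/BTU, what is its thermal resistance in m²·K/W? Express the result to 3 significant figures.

R_SI = 32.2/5.68 = 5.669

5.67 m²·K/W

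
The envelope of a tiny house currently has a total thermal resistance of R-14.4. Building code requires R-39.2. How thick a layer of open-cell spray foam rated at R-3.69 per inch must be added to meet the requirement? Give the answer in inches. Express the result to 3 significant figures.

ΔR = 39.2 − 14.4 = 24.8 ft²·°F·h/BTU
L = ΔR / (R/in) = 24.8/3.69 = 6.721 in

6.72 in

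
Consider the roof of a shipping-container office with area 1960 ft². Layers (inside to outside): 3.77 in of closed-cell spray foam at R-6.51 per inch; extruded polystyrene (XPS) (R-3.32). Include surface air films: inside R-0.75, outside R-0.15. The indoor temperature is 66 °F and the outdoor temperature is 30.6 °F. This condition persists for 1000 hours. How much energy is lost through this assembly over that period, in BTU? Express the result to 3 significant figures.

2410000 BTU

3.77 × 6.51 = 24.54
R_total = 0.75 + 24.54 + 3.32 + 0.15 = 28.76 ft²·°F·h/BTU
Q = 1960 × (66 − 30.6) / 28.76 = 2412 BTU/h
E = 2412 × 1000 = 2412000 BTU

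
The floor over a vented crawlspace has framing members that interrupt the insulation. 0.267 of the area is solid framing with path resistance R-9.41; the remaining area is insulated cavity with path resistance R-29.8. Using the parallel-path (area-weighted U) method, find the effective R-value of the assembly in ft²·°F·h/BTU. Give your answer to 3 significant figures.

18.9 ft²·°F·h/BTU

U_eff = 0.733/29.8 + 0.267/9.41 = 0.0246 + 0.02837 = 0.05297
R_eff = 1/U_eff = 18.88 ft²·°F·h/BTU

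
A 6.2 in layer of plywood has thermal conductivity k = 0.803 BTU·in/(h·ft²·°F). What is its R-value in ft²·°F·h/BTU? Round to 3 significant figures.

R = L/k = 6.2/0.803 = 7.721 ft²·°F·h/BTU

7.72 ft²·°F·h/BTU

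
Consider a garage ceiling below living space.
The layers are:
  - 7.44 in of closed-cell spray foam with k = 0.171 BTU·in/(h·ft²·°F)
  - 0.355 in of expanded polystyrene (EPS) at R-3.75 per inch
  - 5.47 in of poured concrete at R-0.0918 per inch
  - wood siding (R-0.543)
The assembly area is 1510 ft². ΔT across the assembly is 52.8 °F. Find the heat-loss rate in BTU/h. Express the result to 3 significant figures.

1740 BTU/h

7.44/0.171 = 43.51
0.355 × 3.75 = 1.331
5.47 × 0.0918 = 0.5021
R_total = 43.51 + 1.331 + 0.5021 + 0.543 = 45.89 ft²·°F·h/BTU
Q = A·ΔT/R = 1510 × 52.8 / 45.89 = 1738 BTU/h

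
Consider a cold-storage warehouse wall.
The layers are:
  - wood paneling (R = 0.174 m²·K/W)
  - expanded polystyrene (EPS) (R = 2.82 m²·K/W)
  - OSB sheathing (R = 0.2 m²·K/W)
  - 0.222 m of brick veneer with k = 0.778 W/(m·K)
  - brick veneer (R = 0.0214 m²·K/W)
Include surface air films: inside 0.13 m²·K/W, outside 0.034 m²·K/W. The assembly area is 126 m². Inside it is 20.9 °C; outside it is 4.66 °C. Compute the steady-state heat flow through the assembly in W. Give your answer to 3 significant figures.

0.222/0.778 = 0.2853
R_total = 0.13 + 0.174 + 2.82 + 0.2 + 0.2853 + 0.0214 + 0.034 = 3.665 m²·K/W
Q = A·ΔT/R = 126 × (20.9 − 4.66) / 3.665 = 558.4 W

558 W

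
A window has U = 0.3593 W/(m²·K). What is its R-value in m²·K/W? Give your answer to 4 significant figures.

2.783 m²·K/W

R = 1/U = 1/0.3593 = 2.7832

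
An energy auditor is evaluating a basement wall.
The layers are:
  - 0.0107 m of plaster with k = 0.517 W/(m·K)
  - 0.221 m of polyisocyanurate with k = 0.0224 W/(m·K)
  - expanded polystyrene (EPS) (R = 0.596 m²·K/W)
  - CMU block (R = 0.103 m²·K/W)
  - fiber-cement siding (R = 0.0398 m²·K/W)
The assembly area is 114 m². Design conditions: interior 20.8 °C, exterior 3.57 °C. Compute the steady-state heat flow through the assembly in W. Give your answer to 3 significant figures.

0.0107/0.517 = 0.0207
0.221/0.0224 = 9.866
R_total = 0.0207 + 9.866 + 0.596 + 0.103 + 0.0398 = 10.63 m²·K/W
Q = A·ΔT/R = 114 × (20.8 − 3.57) / 10.63 = 184.9 W

185 W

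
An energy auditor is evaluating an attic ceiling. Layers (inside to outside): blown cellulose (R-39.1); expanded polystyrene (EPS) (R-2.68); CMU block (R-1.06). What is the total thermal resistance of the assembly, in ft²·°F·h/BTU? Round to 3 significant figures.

42.8 ft²·°F·h/BTU

R_total = 39.1 + 2.68 + 1.06 = 42.84 ft²·°F·h/BTU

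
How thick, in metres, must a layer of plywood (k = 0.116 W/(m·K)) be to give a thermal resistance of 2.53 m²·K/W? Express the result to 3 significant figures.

0.293 m

L = R·k = 2.53 × 0.116 = 0.2935 m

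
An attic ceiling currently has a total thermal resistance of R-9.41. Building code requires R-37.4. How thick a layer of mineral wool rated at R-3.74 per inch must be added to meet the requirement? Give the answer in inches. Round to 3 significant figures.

ΔR = 37.4 − 9.41 = 27.99 ft²·°F·h/BTU
L = ΔR / (R/in) = 27.99/3.74 = 7.484 in

7.48 in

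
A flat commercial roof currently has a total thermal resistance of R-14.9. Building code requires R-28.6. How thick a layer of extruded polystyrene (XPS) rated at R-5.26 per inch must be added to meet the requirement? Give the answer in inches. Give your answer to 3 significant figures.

2.60 in

ΔR = 28.6 − 14.9 = 13.7 ft²·°F·h/BTU
L = ΔR / (R/in) = 13.7/5.26 = 2.605 in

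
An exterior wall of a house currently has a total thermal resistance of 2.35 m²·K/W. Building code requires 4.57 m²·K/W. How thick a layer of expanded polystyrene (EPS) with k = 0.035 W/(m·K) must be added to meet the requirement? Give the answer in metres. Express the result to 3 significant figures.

ΔR = 4.57 − 2.35 = 2.22 m²·K/W
L = ΔR × k = 2.22 × 0.035 = 0.0777 m

0.0777 m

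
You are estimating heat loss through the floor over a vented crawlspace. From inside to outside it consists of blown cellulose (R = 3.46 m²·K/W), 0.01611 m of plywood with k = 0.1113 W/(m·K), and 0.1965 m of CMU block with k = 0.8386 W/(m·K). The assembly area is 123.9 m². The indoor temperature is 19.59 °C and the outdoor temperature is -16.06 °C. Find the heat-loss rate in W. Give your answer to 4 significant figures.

1151 W

0.01611/0.1113 = 0.14474
0.1965/0.8386 = 0.23432
R_total = 3.46 + 0.14474 + 0.23432 = 3.8391 m²·K/W
Q = A·ΔT/R = 123.9 × (19.59 − (-16.06)) / 3.8391 = 1150.6 W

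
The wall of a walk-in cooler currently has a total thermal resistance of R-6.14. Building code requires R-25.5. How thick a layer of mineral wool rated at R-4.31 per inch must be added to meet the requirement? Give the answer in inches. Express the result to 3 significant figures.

ΔR = 25.5 − 6.14 = 19.36 ft²·°F·h/BTU
L = ΔR / (R/in) = 19.36/4.31 = 4.492 in

4.49 in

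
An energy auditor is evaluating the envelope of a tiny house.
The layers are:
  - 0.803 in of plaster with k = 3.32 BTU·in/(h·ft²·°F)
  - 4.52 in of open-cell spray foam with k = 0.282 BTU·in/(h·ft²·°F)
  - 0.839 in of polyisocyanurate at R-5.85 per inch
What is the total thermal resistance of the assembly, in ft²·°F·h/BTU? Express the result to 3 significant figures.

0.803/3.32 = 0.2419
4.52/0.282 = 16.03
0.839 × 5.85 = 4.908
R_total = 0.2419 + 16.03 + 4.908 = 21.18 ft²·°F·h/BTU

21.2 ft²·°F·h/BTU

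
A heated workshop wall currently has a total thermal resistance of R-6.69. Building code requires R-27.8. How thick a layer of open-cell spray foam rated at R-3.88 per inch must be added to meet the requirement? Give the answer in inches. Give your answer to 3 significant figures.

5.44 in

ΔR = 27.8 − 6.69 = 21.11 ft²·°F·h/BTU
L = ΔR / (R/in) = 21.11/3.88 = 5.441 in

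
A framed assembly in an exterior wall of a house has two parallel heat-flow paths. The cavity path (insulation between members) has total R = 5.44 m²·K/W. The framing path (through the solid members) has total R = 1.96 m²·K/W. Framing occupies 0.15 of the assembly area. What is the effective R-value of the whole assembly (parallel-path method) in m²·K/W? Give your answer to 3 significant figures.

4.30 m²·K/W

U_eff = 0.85/5.44 + 0.15/1.96 = 0.1562 + 0.07653 = 0.2328
R_eff = 1/U_eff = 4.296 m²·K/W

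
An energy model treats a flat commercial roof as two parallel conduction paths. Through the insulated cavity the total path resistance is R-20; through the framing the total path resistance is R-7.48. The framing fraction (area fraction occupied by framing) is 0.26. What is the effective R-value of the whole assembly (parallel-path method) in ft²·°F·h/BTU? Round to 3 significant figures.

13.9 ft²·°F·h/BTU

U_eff = 0.74/20 + 0.26/7.48 = 0.037 + 0.03476 = 0.07176
R_eff = 1/U_eff = 13.94 ft²·°F·h/BTU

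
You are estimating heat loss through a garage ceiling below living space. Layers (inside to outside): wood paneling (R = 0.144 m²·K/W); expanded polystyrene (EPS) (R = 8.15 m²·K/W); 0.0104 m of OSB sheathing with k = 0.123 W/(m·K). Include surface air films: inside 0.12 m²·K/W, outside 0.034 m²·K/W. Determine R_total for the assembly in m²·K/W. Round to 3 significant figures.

8.53 m²·K/W

0.0104/0.123 = 0.08455
R_total = 0.12 + 0.144 + 8.15 + 0.08455 + 0.034 = 8.533 m²·K/W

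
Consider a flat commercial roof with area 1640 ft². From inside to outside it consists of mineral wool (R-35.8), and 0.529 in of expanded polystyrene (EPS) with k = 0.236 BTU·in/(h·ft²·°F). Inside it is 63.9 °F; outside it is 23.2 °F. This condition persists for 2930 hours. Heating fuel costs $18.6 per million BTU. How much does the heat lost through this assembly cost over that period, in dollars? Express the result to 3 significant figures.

0.529/0.236 = 2.242
R_total = 35.8 + 2.242 = 38.04 ft²·°F·h/BTU
Q = 1640 × (63.9 − 23.2) / 38.04 = 1755 BTU/h
E = 1755 × 2930 = 5141000 BTU
Cost = 5141000/10⁶ × 18.6 = $95.62

95.6 dollars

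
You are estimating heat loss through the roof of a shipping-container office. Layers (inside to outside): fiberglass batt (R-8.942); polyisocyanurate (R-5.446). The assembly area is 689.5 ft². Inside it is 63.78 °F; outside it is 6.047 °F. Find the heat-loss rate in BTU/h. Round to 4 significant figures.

2767 BTU/h

R_total = 8.942 + 5.446 = 14.388 ft²·°F·h/BTU
Q = A·ΔT/R = 689.5 × (63.78 − 6.047) / 14.388 = 2766.7 BTU/h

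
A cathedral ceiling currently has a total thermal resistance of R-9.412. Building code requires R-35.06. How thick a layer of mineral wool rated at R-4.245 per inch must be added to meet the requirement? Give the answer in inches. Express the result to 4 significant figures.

ΔR = 35.06 − 9.412 = 25.648 ft²·°F·h/BTU
L = ΔR / (R/in) = 25.648/4.245 = 6.0419 in

6.042 in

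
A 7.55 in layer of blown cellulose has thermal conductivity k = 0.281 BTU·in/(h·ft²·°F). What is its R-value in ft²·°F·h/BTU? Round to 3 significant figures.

26.9 ft²·°F·h/BTU

R = L/k = 7.55/0.281 = 26.87 ft²·°F·h/BTU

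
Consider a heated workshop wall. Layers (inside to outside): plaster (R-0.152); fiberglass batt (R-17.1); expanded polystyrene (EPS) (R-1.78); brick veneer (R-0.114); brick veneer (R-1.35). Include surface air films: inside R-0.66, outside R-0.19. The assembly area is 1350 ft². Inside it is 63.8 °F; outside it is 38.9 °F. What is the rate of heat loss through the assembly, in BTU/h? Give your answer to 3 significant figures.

1570 BTU/h

R_total = 0.66 + 0.152 + 17.1 + 1.78 + 0.114 + 1.35 + 0.19 = 21.35 ft²·°F·h/BTU
Q = A·ΔT/R = 1350 × (63.8 − 38.9) / 21.35 = 1575 BTU/h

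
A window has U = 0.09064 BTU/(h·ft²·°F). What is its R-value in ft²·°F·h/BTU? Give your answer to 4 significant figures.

R = 1/U = 1/0.09064 = 11.033

11.03 ft²·°F·h/BTU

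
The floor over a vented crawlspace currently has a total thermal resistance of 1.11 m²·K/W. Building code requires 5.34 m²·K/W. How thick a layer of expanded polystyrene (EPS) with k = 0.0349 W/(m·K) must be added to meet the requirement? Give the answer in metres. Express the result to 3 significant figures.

ΔR = 5.34 − 1.11 = 4.23 m²·K/W
L = ΔR × k = 4.23 × 0.0349 = 0.1476 m

0.148 m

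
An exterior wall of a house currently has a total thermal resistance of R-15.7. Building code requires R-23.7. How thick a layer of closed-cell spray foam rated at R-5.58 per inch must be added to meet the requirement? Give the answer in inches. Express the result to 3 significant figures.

1.43 in

ΔR = 23.7 − 15.7 = 8 ft²·°F·h/BTU
L = ΔR / (R/in) = 8/5.58 = 1.434 in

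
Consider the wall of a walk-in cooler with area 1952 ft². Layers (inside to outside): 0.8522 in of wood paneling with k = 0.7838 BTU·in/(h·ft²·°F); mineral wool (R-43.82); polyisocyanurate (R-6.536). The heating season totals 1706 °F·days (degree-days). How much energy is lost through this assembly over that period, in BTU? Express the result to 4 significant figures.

0.8522/0.7838 = 1.0873
R_total = 1.0873 + 43.82 + 6.536 = 51.443 ft²·°F·h/BTU
E = A × HDD × 24 / R = 1952 × 1706 × 24 / 51.443 = 1553600 BTU

1554000 BTU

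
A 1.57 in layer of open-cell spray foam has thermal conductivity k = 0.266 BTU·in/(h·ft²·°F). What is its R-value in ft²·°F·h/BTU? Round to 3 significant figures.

5.90 ft²·°F·h/BTU

R = L/k = 1.57/0.266 = 5.902 ft²·°F·h/BTU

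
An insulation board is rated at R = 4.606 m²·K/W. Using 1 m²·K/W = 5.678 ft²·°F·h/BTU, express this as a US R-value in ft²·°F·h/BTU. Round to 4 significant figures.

26.15 ft²·°F·h/BTU

R_US = 4.606 × 5.678 = 26.153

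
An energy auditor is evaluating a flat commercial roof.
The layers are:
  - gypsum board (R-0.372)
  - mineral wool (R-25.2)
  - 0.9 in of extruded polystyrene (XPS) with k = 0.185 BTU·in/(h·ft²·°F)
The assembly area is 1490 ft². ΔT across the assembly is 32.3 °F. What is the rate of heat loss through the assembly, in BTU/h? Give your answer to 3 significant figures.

1580 BTU/h

0.9/0.185 = 4.865
R_total = 0.372 + 25.2 + 4.865 = 30.44 ft²·°F·h/BTU
Q = A·ΔT/R = 1490 × 32.3 / 30.44 = 1581 BTU/h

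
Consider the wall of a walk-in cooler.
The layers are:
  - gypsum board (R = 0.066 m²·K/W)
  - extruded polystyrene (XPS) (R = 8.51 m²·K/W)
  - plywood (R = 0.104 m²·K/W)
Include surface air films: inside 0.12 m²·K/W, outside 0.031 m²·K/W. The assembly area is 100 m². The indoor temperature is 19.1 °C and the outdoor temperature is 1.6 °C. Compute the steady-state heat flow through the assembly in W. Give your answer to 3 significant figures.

198 W

R_total = 0.12 + 0.066 + 8.51 + 0.104 + 0.031 = 8.831 m²·K/W
Q = A·ΔT/R = 100 × (19.1 − 1.6) / 8.831 = 198.2 W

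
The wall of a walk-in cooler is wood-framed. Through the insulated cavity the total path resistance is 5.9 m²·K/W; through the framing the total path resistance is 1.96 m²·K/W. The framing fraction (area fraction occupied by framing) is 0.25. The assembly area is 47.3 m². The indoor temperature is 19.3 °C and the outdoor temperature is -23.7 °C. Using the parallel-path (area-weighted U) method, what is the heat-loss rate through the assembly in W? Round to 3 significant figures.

518 W

U_eff = 0.75/5.9 + 0.25/1.96 = 0.1271 + 0.1276 = 0.2547
R_eff = 1/U_eff = 3.927 m²·K/W
Q = 47.3 × (19.3 − (-23.7)) / 3.927 = 518 W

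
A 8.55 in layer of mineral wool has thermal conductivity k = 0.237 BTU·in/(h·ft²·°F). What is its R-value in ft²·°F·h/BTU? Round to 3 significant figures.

36.1 ft²·°F·h/BTU

R = L/k = 8.55/0.237 = 36.08 ft²·°F·h/BTU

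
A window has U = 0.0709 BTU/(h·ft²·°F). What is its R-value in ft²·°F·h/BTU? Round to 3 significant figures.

14.1 ft²·°F·h/BTU

R = 1/U = 1/0.0709 = 14.1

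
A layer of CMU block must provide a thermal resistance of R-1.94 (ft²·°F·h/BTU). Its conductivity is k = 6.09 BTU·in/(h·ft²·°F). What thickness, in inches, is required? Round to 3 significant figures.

11.8 in

L = R × k = 1.94 × 6.09 = 11.81 in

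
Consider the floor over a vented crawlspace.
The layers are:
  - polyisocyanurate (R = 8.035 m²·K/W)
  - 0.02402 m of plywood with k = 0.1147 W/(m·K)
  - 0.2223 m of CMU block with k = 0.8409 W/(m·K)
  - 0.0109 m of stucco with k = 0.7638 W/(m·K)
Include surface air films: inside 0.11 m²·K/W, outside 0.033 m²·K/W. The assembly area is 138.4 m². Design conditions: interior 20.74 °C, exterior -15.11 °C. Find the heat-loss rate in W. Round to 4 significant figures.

572.5 W

0.02402/0.1147 = 0.20942
0.2223/0.8409 = 0.26436
0.0109/0.7638 = 0.014271
R_total = 0.11 + 8.035 + 0.20942 + 0.26436 + 0.014271 + 0.033 = 8.666 m²·K/W
Q = A·ΔT/R = 138.4 × (20.74 − (-15.11)) / 8.666 = 572.54 W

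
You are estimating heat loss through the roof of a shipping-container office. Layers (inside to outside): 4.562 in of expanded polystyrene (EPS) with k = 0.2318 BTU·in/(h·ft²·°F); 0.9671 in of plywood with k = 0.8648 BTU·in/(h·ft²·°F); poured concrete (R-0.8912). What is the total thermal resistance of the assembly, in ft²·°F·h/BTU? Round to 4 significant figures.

4.562/0.2318 = 19.681
0.9671/0.8648 = 1.1183
R_total = 19.681 + 1.1183 + 0.8912 = 21.69 ft²·°F·h/BTU

21.69 ft²·°F·h/BTU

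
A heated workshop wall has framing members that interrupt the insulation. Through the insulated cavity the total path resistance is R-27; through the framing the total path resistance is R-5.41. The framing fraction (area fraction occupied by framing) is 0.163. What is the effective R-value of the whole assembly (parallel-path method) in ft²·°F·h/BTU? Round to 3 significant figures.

16.4 ft²·°F·h/BTU

U_eff = 0.837/27 + 0.163/5.41 = 0.031 + 0.03013 = 0.06113
R_eff = 1/U_eff = 16.36 ft²·°F·h/BTU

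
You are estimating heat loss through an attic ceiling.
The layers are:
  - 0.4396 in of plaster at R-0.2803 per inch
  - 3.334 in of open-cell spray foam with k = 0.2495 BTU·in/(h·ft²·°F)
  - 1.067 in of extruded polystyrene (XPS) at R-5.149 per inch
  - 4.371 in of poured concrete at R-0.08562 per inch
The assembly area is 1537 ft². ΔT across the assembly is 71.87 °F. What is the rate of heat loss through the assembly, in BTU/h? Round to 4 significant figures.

0.4396 × 0.2803 = 0.12322
3.334/0.2495 = 13.363
1.067 × 5.149 = 5.494
4.371 × 0.08562 = 0.37425
R_total = 0.12322 + 13.363 + 5.494 + 0.37425 = 19.354 ft²·°F·h/BTU
Q = A·ΔT/R = 1537 × 71.87 / 19.354 = 5707.5 BTU/h

5708 BTU/h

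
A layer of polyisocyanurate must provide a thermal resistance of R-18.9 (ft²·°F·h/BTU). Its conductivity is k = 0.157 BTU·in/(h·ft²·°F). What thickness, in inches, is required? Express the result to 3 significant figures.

2.97 in

L = R × k = 18.9 × 0.157 = 2.967 in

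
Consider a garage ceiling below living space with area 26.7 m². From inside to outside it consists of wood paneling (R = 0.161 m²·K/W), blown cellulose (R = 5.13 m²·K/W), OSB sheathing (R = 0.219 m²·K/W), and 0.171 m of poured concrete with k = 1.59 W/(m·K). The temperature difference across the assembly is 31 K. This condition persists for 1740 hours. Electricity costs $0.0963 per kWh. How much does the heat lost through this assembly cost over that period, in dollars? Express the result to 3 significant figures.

0.171/1.59 = 0.1075
R_total = 0.161 + 5.13 + 0.219 + 0.1075 = 5.618 m²·K/W
Q = 26.7 × 31 / 5.618 = 147.3 W
E = 147.3 W × 1740 h / 1000 = 256.4 kWh
Cost = 256.4 × 0.0963 = $24.69

24.7 dollars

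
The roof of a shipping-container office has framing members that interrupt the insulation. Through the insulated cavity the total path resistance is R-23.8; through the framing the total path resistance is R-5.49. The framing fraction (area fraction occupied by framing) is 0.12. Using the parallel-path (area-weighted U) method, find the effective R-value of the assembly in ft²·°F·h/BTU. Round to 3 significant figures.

U_eff = 0.88/23.8 + 0.12/5.49 = 0.03697 + 0.02186 = 0.05883
R_eff = 1/U_eff = 17 ft²·°F·h/BTU

17.0 ft²·°F·h/BTU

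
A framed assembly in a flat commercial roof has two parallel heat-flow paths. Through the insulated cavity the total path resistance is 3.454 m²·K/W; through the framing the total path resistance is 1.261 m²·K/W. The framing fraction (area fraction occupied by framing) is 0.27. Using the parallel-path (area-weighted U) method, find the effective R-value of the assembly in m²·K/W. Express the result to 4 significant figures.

2.350 m²·K/W

U_eff = 0.73/3.454 + 0.27/1.261 = 0.21135 + 0.21412 = 0.42546
R_eff = 1/U_eff = 2.3504 m²·K/W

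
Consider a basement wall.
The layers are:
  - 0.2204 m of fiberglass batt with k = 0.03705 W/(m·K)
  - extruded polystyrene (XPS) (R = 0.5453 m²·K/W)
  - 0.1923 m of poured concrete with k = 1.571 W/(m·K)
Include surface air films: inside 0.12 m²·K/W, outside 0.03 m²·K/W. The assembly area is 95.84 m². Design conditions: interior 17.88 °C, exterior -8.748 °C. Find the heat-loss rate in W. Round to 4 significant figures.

0.2204/0.03705 = 5.9487
0.1923/1.571 = 0.12241
R_total = 0.12 + 5.9487 + 0.5453 + 0.12241 + 0.03 = 6.7664 m²·K/W
Q = A·ΔT/R = 95.84 × (17.88 − (-8.748)) / 6.7664 = 377.16 W

377.2 W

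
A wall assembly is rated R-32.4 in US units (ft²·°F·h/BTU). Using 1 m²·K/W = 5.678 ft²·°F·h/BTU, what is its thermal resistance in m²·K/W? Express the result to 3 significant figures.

5.71 m²·K/W

R_SI = 32.4/5.678 = 5.706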